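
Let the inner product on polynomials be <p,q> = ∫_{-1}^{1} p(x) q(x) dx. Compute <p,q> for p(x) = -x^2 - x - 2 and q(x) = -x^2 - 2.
<p,q> = 166/15

Expand the product: p(x)·q(x) = x^4 + x^3 + 4*x^2 + 2*x + 4.
∫_{-1}^{1} of each monomial x^k gives [2/(k+1) if k even, 0 if k odd]. Integrating term-by-term (or equivalently evaluating the antiderivative F(x) = x^5/5 + x^4/4 + 4*x^3/3 + x^2 + 4*x at the endpoints):
  F(1) − F(−1) = 407/60 − (-257/60) = 166/15.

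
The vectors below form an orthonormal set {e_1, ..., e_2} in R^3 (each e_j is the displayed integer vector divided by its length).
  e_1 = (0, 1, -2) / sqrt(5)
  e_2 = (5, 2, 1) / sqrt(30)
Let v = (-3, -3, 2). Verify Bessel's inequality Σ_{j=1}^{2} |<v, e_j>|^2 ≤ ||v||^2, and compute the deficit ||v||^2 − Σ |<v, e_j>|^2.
Σ |<v, e_j>|^2 = 131/6; ||v||^2 = 22; deficit = 1/6

Write each e_j = u_j / sqrt(<u_j, u_j>) where u_j is the displayed integer vector. Then <v, e_j> = <v, u_j> / sqrt(<u_j, u_j>), so |<v, e_j>|^2 = <v, u_j>^2 / <u_j, u_j>.
Coefficients: <v, e_1> = -7/sqrt(5), <v, e_2> = -19/sqrt(30).
Square and sum: Σ |<v, e_j>|^2 = 131/6.
Compute ||v||^2 = v·v = 22.
Deficit = 22 − 131/6 = 1/6 ≥ 0, confirming Bessel's inequality. (The deficit equals ||v − Σ <v,e_j> e_j||^2, the squared distance from v to span{e_j}.)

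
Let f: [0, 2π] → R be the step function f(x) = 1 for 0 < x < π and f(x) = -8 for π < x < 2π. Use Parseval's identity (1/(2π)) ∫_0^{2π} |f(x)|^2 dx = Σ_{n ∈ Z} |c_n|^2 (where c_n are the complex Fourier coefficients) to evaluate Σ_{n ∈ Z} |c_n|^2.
Σ |c_n|^2 = 65/2

Parseval equates the L^2 energy of f (normalised by 1/(2π)) with the ℓ^2 sum of its Fourier coefficients: (1/(2π)) ∫_0^{2π} |f|^2 = Σ |c_n|^2.
Compute the left side: (1/(2π)) [∫_0^π 1^2 dx + ∫_π^{2π} (-8)^2 dx] = (1/(2π)) · (1π + 64π) = (1 + 64)/2 = 65/2.
So Σ_{n ∈ Z} |c_n|^2 = 65/2.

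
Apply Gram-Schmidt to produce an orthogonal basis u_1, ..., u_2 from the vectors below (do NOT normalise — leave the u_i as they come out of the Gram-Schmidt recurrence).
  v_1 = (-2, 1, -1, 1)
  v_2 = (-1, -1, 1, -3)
Orthogonal basis:
  u_1 = (-2, 1, -1, 1)
  u_2 = (-13/7, -4/7, 4/7, -18/7)

Apply the Gram-Schmidt recurrence
  u_1 = v_1
  u_i = v_i − Σ_{j<i} ((v_i · u_j) / (u_j · u_j)) · u_j.

Step by step this gives:
  u_1 = (-2, 1, -1, 1)
  u_2 = (-13/7, -4/7, 4/7, -18/7)

Orthogonality check:
  u_2 · u_1 = 0 (should be 0)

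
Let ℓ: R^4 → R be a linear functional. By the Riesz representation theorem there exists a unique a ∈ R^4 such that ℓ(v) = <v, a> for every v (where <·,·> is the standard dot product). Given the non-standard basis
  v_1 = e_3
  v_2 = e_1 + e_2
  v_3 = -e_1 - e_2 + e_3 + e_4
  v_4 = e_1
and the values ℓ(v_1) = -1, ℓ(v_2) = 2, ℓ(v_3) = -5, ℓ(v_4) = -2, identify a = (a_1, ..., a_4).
a = (-2, 4, -1, -2)

Write a = (a_1, ..., a_4) in the standard basis. For each basis vector v_i, ℓ(v_i) = <v_i, a> is a linear equation in the a_j's. Collect the n equations into a matrix system V a = ℓ, where row i of V is v_i (expressed in the standard basis). Since V is invertible (lower-triangular with 1s on the diagonal, up to permutation), solve by back-substitution:
  V =
[[0, 0, 1, 0],
 [1, 1, 0, 0],
 [-1, -1, 1, 1],
 [1, 0, 0, 0]]
  V a = (-1, 2, -5, -2)
Solving gives a = (-2, 4, -1, -2).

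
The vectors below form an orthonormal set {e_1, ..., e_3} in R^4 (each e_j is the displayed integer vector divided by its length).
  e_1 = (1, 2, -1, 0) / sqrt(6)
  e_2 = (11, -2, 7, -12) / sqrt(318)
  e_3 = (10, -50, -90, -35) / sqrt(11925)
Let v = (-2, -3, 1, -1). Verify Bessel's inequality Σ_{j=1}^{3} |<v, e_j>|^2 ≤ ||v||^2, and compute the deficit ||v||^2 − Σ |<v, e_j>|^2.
Σ |<v, e_j>|^2 = 14; ||v||^2 = 15; deficit = 1

Write each e_j = u_j / sqrt(<u_j, u_j>) where u_j is the displayed integer vector. Then <v, e_j> = <v, u_j> / sqrt(<u_j, u_j>), so |<v, e_j>|^2 = <v, u_j>^2 / <u_j, u_j>.
Coefficients: <v, e_1> = -9/sqrt(6), <v, e_2> = 3/sqrt(318), <v, e_3> = 75/sqrt(11925).
Square and sum: Σ |<v, e_j>|^2 = 14.
Compute ||v||^2 = v·v = 15.
Deficit = 15 − 14 = 1 ≥ 0, confirming Bessel's inequality. (The deficit equals ||v − Σ <v,e_j> e_j||^2, the squared distance from v to span{e_j}.)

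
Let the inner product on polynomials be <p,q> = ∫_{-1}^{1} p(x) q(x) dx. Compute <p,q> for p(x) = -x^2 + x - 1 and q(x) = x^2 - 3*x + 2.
<p,q> = -42/5

Expand the product: p(x)·q(x) = -x^4 + 4*x^3 - 6*x^2 + 5*x - 2.
∫_{-1}^{1} of each monomial x^k gives [2/(k+1) if k even, 0 if k odd]. Integrating term-by-term (or equivalently evaluating the antiderivative F(x) = -x^5/5 + x^4 - 2*x^3 + 5*x^2/2 - 2*x at the endpoints):
  F(1) − F(−1) = -7/10 − (77/10) = -42/5.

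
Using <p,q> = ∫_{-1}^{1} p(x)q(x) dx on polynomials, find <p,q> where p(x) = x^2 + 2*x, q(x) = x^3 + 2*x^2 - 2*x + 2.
<p,q> = 4/15

Expand the product: p(x)·q(x) = x^5 + 4*x^4 + 2*x^3 - 2*x^2 + 4*x.
∫_{-1}^{1} of each monomial x^k gives [2/(k+1) if k even, 0 if k odd]. Integrating term-by-term (or equivalently evaluating the antiderivative F(x) = x^6/6 + 4*x^5/5 + x^4/2 - 2*x^3/3 + 2*x^2 at the endpoints):
  F(1) − F(−1) = 14/5 − (38/15) = 4/15.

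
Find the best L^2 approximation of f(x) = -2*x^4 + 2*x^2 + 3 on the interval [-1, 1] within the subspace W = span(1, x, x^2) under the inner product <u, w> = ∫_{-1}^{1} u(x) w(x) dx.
g(x) = 2*x^2/7 + 111/35

The best approximation g ∈ W is the orthogonal projection of f onto W. Writing g = a_0 + a_1 x + a_2 x^2, the coefficients solve the normal equations G · a = b where
  G_{ij} = <φ_i, φ_j> and b_i = <f, φ_i>, with φ_0 = 1, φ_1 = x, φ_2 = x^2.
G =
  [2, 0, 2/3]
  [0, 2/3, 0]
  [2/3, 0, 2/5],
b = (98/15, 0, 78/35).
Solving gives a_0 = 111/35, a_1 = 0, a_2 = 2/7, so
  g(x) = 2*x^2/7 + 111/35.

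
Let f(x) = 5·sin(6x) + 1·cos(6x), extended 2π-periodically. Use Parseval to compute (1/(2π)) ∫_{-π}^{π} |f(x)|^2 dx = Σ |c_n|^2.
Σ |c_n|^2 = 13

Expand |f|^2 and use orthogonality of {sin(nx), cos(mx)} on [-π, π]:
  ∫_{-π}^{π} sin(nx)^2 dx = π, ∫ cos(mx)^2 dx = π, and cross terms integrate to 0.
So ∫_{-π}^{π} f(x)^2 dx = 5^2 · π + 1^2 · π = (25 + 1)π.
Divide by 2π: (25 + 1)/2 = 13.
By Parseval, this equals Σ |c_n|^2.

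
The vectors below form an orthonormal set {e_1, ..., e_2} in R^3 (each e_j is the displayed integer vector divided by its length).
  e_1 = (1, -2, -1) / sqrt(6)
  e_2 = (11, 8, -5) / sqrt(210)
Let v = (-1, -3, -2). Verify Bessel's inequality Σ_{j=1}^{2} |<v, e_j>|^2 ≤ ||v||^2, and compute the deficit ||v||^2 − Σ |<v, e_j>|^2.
Σ |<v, e_j>|^2 = 78/7; ||v||^2 = 14; deficit = 20/7

Write each e_j = u_j / sqrt(<u_j, u_j>) where u_j is the displayed integer vector. Then <v, e_j> = <v, u_j> / sqrt(<u_j, u_j>), so |<v, e_j>|^2 = <v, u_j>^2 / <u_j, u_j>.
Coefficients: <v, e_1> = 7/sqrt(6), <v, e_2> = -25/sqrt(210).
Square and sum: Σ |<v, e_j>|^2 = 78/7.
Compute ||v||^2 = v·v = 14.
Deficit = 14 − 78/7 = 20/7 ≥ 0, confirming Bessel's inequality. (The deficit equals ||v − Σ <v,e_j> e_j||^2, the squared distance from v to span{e_j}.)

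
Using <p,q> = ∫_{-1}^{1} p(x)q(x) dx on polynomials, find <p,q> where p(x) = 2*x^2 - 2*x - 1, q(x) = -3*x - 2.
<p,q> = 16/3

Expand the product: p(x)·q(x) = -6*x^3 + 2*x^2 + 7*x + 2.
∫_{-1}^{1} of each monomial x^k gives [2/(k+1) if k even, 0 if k odd]. Integrating term-by-term (or equivalently evaluating the antiderivative F(x) = -3*x^4/2 + 2*x^3/3 + 7*x^2/2 + 2*x at the endpoints):
  F(1) − F(−1) = 14/3 − (-2/3) = 16/3.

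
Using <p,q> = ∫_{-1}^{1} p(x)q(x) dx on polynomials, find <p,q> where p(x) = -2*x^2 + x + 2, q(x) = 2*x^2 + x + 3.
<p,q> = 146/15

Expand the product: p(x)·q(x) = -4*x^4 - x^2 + 5*x + 6.
∫_{-1}^{1} of each monomial x^k gives [2/(k+1) if k even, 0 if k odd]. Integrating term-by-term (or equivalently evaluating the antiderivative F(x) = -4*x^5/5 - x^3/3 + 5*x^2/2 + 6*x at the endpoints):
  F(1) − F(−1) = 221/30 − (-71/30) = 146/15.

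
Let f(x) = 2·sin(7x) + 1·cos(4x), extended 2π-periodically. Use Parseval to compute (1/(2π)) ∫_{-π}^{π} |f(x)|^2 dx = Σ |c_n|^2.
Σ |c_n|^2 = 5/2

Expand |f|^2 and use orthogonality of {sin(nx), cos(mx)} on [-π, π]:
  ∫_{-π}^{π} sin(nx)^2 dx = π, ∫ cos(mx)^2 dx = π, and cross terms integrate to 0.
So ∫_{-π}^{π} f(x)^2 dx = 2^2 · π + 1^2 · π = (4 + 1)π.
Divide by 2π: (4 + 1)/2 = 5/2.
By Parseval, this equals Σ |c_n|^2.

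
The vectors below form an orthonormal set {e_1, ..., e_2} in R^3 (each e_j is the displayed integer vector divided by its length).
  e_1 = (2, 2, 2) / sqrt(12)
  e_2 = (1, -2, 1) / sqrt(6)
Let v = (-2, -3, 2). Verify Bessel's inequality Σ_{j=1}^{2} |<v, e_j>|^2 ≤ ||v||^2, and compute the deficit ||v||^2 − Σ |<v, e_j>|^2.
Σ |<v, e_j>|^2 = 9; ||v||^2 = 17; deficit = 8

Write each e_j = u_j / sqrt(<u_j, u_j>) where u_j is the displayed integer vector. Then <v, e_j> = <v, u_j> / sqrt(<u_j, u_j>), so |<v, e_j>|^2 = <v, u_j>^2 / <u_j, u_j>.
Coefficients: <v, e_1> = -6/sqrt(12), <v, e_2> = 6/sqrt(6).
Square and sum: Σ |<v, e_j>|^2 = 9.
Compute ||v||^2 = v·v = 17.
Deficit = 17 − 9 = 8 ≥ 0, confirming Bessel's inequality. (The deficit equals ||v − Σ <v,e_j> e_j||^2, the squared distance from v to span{e_j}.)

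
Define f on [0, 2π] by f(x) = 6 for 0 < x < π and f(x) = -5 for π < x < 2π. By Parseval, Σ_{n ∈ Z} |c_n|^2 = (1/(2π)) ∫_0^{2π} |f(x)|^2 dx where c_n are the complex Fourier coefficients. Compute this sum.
Σ |c_n|^2 = 61/2

Parseval equates the L^2 energy of f (normalised by 1/(2π)) with the ℓ^2 sum of its Fourier coefficients: (1/(2π)) ∫_0^{2π} |f|^2 = Σ |c_n|^2.
Compute the left side: (1/(2π)) [∫_0^π 6^2 dx + ∫_π^{2π} (-5)^2 dx] = (1/(2π)) · (36π + 25π) = (36 + 25)/2 = 61/2.
So Σ_{n ∈ Z} |c_n|^2 = 61/2.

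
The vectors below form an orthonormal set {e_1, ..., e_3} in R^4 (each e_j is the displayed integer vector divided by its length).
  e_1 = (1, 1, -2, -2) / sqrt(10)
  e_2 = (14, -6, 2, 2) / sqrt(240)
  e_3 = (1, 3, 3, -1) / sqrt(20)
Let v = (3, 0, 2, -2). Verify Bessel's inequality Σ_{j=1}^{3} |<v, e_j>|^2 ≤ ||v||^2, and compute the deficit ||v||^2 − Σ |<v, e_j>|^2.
Σ |<v, e_j>|^2 = 143/10; ||v||^2 = 17; deficit = 27/10

Write each e_j = u_j / sqrt(<u_j, u_j>) where u_j is the displayed integer vector. Then <v, e_j> = <v, u_j> / sqrt(<u_j, u_j>), so |<v, e_j>|^2 = <v, u_j>^2 / <u_j, u_j>.
Coefficients: <v, e_1> = 3/sqrt(10), <v, e_2> = 42/sqrt(240), <v, e_3> = 11/sqrt(20).
Square and sum: Σ |<v, e_j>|^2 = 143/10.
Compute ||v||^2 = v·v = 17.
Deficit = 17 − 143/10 = 27/10 ≥ 0, confirming Bessel's inequality. (The deficit equals ||v − Σ <v,e_j> e_j||^2, the squared distance from v to span{e_j}.)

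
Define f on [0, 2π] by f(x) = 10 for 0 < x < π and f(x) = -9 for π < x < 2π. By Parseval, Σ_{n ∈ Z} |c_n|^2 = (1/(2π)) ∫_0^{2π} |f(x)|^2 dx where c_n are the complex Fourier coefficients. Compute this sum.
Σ |c_n|^2 = 181/2

Parseval equates the L^2 energy of f (normalised by 1/(2π)) with the ℓ^2 sum of its Fourier coefficients: (1/(2π)) ∫_0^{2π} |f|^2 = Σ |c_n|^2.
Compute the left side: (1/(2π)) [∫_0^π 10^2 dx + ∫_π^{2π} (-9)^2 dx] = (1/(2π)) · (100π + 81π) = (100 + 81)/2 = 181/2.
So Σ_{n ∈ Z} |c_n|^2 = 181/2.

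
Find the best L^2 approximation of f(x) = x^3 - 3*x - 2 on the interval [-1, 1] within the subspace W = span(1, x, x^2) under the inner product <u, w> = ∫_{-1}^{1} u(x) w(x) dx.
g(x) = -12*x/5 - 2

The best approximation g ∈ W is the orthogonal projection of f onto W. Writing g = a_0 + a_1 x + a_2 x^2, the coefficients solve the normal equations G · a = b where
  G_{ij} = <φ_i, φ_j> and b_i = <f, φ_i>, with φ_0 = 1, φ_1 = x, φ_2 = x^2.
G =
  [2, 0, 2/3]
  [0, 2/3, 0]
  [2/3, 0, 2/5],
b = (-4, -8/5, -4/3).
Solving gives a_0 = -2, a_1 = -12/5, a_2 = 0, so
  g(x) = -12*x/5 - 2.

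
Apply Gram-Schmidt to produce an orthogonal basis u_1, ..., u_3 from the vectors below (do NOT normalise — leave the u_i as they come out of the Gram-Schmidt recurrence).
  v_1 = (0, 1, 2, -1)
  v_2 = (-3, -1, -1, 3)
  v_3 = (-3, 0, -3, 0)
Orthogonal basis:
  u_1 = (0, 1, 2, -1)
  u_2 = (-3, 0, 1, 2)
  u_3 = (-12/7, 1, -10/7, -13/7)

Apply the Gram-Schmidt recurrence
  u_1 = v_1
  u_i = v_i − Σ_{j<i} ((v_i · u_j) / (u_j · u_j)) · u_j.

Step by step this gives:
  u_1 = (0, 1, 2, -1)
  u_2 = (-3, 0, 1, 2)
  u_3 = (-12/7, 1, -10/7, -13/7)

Orthogonality check:
  u_2 · u_1 = 0 (should be 0)
  u_3 · u_1 = 0 (should be 0)
  u_3 · u_2 = 0 (should be 0)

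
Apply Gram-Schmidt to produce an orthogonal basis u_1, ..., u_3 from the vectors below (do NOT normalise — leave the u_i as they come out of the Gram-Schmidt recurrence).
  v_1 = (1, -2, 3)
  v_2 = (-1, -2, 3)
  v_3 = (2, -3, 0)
Orthogonal basis:
  u_1 = (1, -2, 3)
  u_2 = (-13/7, -2/7, 3/7)
  u_3 = (0, -27/13, -18/13)

Apply the Gram-Schmidt recurrence
  u_1 = v_1
  u_i = v_i − Σ_{j<i} ((v_i · u_j) / (u_j · u_j)) · u_j.

Step by step this gives:
  u_1 = (1, -2, 3)
  u_2 = (-13/7, -2/7, 3/7)
  u_3 = (0, -27/13, -18/13)

Orthogonality check:
  u_2 · u_1 = 0 (should be 0)
  u_3 · u_1 = 0 (should be 0)
  u_3 · u_2 = 0 (should be 0)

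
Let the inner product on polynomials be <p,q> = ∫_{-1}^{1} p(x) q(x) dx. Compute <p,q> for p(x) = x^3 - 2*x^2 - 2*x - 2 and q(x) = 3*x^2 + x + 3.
<p,q> = -70/3

Expand the product: p(x)·q(x) = 3*x^5 - 5*x^4 - 5*x^3 - 14*x^2 - 8*x - 6.
∫_{-1}^{1} of each monomial x^k gives [2/(k+1) if k even, 0 if k odd]. Integrating term-by-term (or equivalently evaluating the antiderivative F(x) = x^6/2 - x^5 - 5*x^4/4 - 14*x^3/3 - 4*x^2 - 6*x at the endpoints):
  F(1) − F(−1) = -197/12 − (83/12) = -70/3.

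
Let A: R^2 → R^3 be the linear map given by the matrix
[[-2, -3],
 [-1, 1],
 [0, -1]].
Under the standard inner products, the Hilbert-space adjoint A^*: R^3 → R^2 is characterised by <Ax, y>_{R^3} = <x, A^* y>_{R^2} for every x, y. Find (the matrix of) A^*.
A^* = A^T =
[[-2, -1, 0],
 [-3, 1, -1]]

For real matrices with standard dot products, the defining identity <Ax, y> = <x, A^* y> gives (Ax)^T y = x^T (A^*) y, i.e. x^T A^T y = x^T (A^*) y. Since this holds for all x, y, we must have A^* = A^T. Therefore
A^* =
[[-2, -1, 0],
 [-3, 1, -1]].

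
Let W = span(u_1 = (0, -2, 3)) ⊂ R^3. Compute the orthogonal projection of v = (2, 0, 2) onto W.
proj_W(v) = (0, -12/13, 18/13)

Set up U = [u_1 | ... | u_1] ∈ R^(3×1). The projector onto W = col(U) is P = U (U^T U)^(-1) U^T.
Compute U^T U =
  [13],
and U^T v = (6).
Solve U^T U · c = U^T v for the coefficients: c = (6/13). The projection is proj_W(v) = U c.
Check: (v - proj_W(v)) · u_1 = 0  (should be 0).
Result: proj_W(v) = (0, -12/13, 18/13).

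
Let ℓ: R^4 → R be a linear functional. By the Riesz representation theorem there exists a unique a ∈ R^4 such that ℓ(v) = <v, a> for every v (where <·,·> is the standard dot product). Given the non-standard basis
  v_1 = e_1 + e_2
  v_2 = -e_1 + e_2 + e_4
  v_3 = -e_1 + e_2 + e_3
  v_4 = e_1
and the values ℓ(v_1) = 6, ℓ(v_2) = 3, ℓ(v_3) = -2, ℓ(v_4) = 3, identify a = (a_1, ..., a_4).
a = (3, 3, -2, 3)

Write a = (a_1, ..., a_4) in the standard basis. For each basis vector v_i, ℓ(v_i) = <v_i, a> is a linear equation in the a_j's. Collect the n equations into a matrix system V a = ℓ, where row i of V is v_i (expressed in the standard basis). Since V is invertible (lower-triangular with 1s on the diagonal, up to permutation), solve by back-substitution:
  V =
[[1, 1, 0, 0],
 [-1, 1, 0, 1],
 [-1, 1, 1, 0],
 [1, 0, 0, 0]]
  V a = (6, 3, -2, 3)
Solving gives a = (3, 3, -2, 3).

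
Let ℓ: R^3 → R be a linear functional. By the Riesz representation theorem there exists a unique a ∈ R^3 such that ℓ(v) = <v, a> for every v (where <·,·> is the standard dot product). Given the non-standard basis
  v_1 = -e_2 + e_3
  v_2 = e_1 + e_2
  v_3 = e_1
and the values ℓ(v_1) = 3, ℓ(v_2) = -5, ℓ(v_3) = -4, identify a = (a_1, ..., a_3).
a = (-4, -1, 2)

Write a = (a_1, ..., a_3) in the standard basis. For each basis vector v_i, ℓ(v_i) = <v_i, a> is a linear equation in the a_j's. Collect the n equations into a matrix system V a = ℓ, where row i of V is v_i (expressed in the standard basis). Since V is invertible (lower-triangular with 1s on the diagonal, up to permutation), solve by back-substitution:
  V =
[[0, -1, 1],
 [1, 1, 0],
 [1, 0, 0]]
  V a = (3, -5, -4)
Solving gives a = (-4, -1, 2).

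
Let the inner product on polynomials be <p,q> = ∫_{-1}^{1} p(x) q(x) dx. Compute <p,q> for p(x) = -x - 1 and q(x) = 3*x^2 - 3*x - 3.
<p,q> = 6

Expand the product: p(x)·q(x) = -3*x^3 + 6*x + 3.
∫_{-1}^{1} of each monomial x^k gives [2/(k+1) if k even, 0 if k odd]. Integrating term-by-term (or equivalently evaluating the antiderivative F(x) = -3*x^4/4 + 3*x^2 + 3*x at the endpoints):
  F(1) − F(−1) = 21/4 − (-3/4) = 6.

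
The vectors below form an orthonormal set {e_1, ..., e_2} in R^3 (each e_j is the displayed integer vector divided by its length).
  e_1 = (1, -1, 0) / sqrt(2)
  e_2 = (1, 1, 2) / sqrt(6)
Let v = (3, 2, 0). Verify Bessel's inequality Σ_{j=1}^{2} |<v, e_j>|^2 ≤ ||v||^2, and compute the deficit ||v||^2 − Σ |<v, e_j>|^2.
Σ |<v, e_j>|^2 = 14/3; ||v||^2 = 13; deficit = 25/3

Write each e_j = u_j / sqrt(<u_j, u_j>) where u_j is the displayed integer vector. Then <v, e_j> = <v, u_j> / sqrt(<u_j, u_j>), so |<v, e_j>|^2 = <v, u_j>^2 / <u_j, u_j>.
Coefficients: <v, e_1> = 1/sqrt(2), <v, e_2> = 5/sqrt(6).
Square and sum: Σ |<v, e_j>|^2 = 14/3.
Compute ||v||^2 = v·v = 13.
Deficit = 13 − 14/3 = 25/3 ≥ 0, confirming Bessel's inequality. (The deficit equals ||v − Σ <v,e_j> e_j||^2, the squared distance from v to span{e_j}.)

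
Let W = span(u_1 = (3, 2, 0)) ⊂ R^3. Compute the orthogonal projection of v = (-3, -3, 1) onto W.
proj_W(v) = (-45/13, -30/13, 0)

Set up U = [u_1 | ... | u_1] ∈ R^(3×1). The projector onto W = col(U) is P = U (U^T U)^(-1) U^T.
Compute U^T U =
  [13],
and U^T v = (-15).
Solve U^T U · c = U^T v for the coefficients: c = (-15/13). The projection is proj_W(v) = U c.
Check: (v - proj_W(v)) · u_1 = 0  (should be 0).
Result: proj_W(v) = (-45/13, -30/13, 0).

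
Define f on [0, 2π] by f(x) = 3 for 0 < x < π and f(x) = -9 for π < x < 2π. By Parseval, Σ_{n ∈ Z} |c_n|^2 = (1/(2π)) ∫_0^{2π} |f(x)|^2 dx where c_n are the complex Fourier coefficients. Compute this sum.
Σ |c_n|^2 = 45

Parseval equates the L^2 energy of f (normalised by 1/(2π)) with the ℓ^2 sum of its Fourier coefficients: (1/(2π)) ∫_0^{2π} |f|^2 = Σ |c_n|^2.
Compute the left side: (1/(2π)) [∫_0^π 3^2 dx + ∫_π^{2π} (-9)^2 dx] = (1/(2π)) · (9π + 81π) = (9 + 81)/2 = 45.
So Σ_{n ∈ Z} |c_n|^2 = 45.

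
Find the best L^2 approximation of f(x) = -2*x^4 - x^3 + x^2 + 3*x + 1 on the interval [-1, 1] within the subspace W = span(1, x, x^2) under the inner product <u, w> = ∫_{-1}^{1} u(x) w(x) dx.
g(x) = -5*x^2/7 + 12*x/5 + 41/35

The best approximation g ∈ W is the orthogonal projection of f onto W. Writing g = a_0 + a_1 x + a_2 x^2, the coefficients solve the normal equations G · a = b where
  G_{ij} = <φ_i, φ_j> and b_i = <f, φ_i>, with φ_0 = 1, φ_1 = x, φ_2 = x^2.
G =
  [2, 0, 2/3]
  [0, 2/3, 0]
  [2/3, 0, 2/5],
b = (28/15, 8/5, 52/105).
Solving gives a_0 = 41/35, a_1 = 12/5, a_2 = -5/7, so
  g(x) = -5*x^2/7 + 12*x/5 + 41/35.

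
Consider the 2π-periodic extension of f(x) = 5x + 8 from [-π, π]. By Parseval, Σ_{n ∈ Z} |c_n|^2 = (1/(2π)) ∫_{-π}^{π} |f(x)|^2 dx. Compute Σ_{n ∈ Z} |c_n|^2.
Σ |c_n|^2 = 25π^2/3 + 64

Expand and integrate term by term over [-π, π]:
  ∫ (5x)^2 dx = 25·(2π^3/3); ∫ 2·5·(8)·x dx = 0 (odd integrand); ∫ 8^2 dx = 64·2π.
So (1/(2π)) ∫_{-π}^{π} (5x + 8)^2 dx = 25π^2/3 + 64 = 25π^2/3 + 64.
Parseval ⇒ Σ |c_n|^2 = 25π^2/3 + 64.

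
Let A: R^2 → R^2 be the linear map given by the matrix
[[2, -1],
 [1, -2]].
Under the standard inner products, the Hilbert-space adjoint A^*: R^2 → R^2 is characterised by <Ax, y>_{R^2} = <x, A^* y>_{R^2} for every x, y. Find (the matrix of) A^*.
A^* = A^T =
[[2, 1],
 [-1, -2]]

For real matrices with standard dot products, the defining identity <Ax, y> = <x, A^* y> gives (Ax)^T y = x^T (A^*) y, i.e. x^T A^T y = x^T (A^*) y. Since this holds for all x, y, we must have A^* = A^T. Therefore
A^* =
[[2, 1],
 [-1, -2]].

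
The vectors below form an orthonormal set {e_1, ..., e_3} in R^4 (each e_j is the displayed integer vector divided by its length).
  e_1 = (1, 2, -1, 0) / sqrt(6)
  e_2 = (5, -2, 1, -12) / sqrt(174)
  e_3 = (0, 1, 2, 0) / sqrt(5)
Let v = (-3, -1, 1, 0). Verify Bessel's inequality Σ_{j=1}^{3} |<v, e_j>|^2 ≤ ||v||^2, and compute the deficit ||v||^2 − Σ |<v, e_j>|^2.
Σ |<v, e_j>|^2 = 1019/145; ||v||^2 = 11; deficit = 576/145

Write each e_j = u_j / sqrt(<u_j, u_j>) where u_j is the displayed integer vector. Then <v, e_j> = <v, u_j> / sqrt(<u_j, u_j>), so |<v, e_j>|^2 = <v, u_j>^2 / <u_j, u_j>.
Coefficients: <v, e_1> = -6/sqrt(6), <v, e_2> = -12/sqrt(174), <v, e_3> = 1/sqrt(5).
Square and sum: Σ |<v, e_j>|^2 = 1019/145.
Compute ||v||^2 = v·v = 11.
Deficit = 11 − 1019/145 = 576/145 ≥ 0, confirming Bessel's inequality. (The deficit equals ||v − Σ <v,e_j> e_j||^2, the squared distance from v to span{e_j}.)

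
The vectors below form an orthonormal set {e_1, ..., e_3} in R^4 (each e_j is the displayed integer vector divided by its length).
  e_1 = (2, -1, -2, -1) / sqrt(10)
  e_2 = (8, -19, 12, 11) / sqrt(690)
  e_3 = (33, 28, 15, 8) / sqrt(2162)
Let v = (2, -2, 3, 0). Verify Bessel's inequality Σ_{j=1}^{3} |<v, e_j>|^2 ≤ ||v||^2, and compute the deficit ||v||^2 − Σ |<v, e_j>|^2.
Σ |<v, e_j>|^2 = 1235/94; ||v||^2 = 17; deficit = 363/94

Write each e_j = u_j / sqrt(<u_j, u_j>) where u_j is the displayed integer vector. Then <v, e_j> = <v, u_j> / sqrt(<u_j, u_j>), so |<v, e_j>|^2 = <v, u_j>^2 / <u_j, u_j>.
Coefficients: <v, e_1> = 0/sqrt(10), <v, e_2> = 90/sqrt(690), <v, e_3> = 55/sqrt(2162).
Square and sum: Σ |<v, e_j>|^2 = 1235/94.
Compute ||v||^2 = v·v = 17.
Deficit = 17 − 1235/94 = 363/94 ≥ 0, confirming Bessel's inequality. (The deficit equals ||v − Σ <v,e_j> e_j||^2, the squared distance from v to span{e_j}.)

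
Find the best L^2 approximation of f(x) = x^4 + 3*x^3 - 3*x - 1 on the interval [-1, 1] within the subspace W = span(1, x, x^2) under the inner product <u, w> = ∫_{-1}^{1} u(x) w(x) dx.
g(x) = 6*x^2/7 - 6*x/5 - 38/35

The best approximation g ∈ W is the orthogonal projection of f onto W. Writing g = a_0 + a_1 x + a_2 x^2, the coefficients solve the normal equations G · a = b where
  G_{ij} = <φ_i, φ_j> and b_i = <f, φ_i>, with φ_0 = 1, φ_1 = x, φ_2 = x^2.
G =
  [2, 0, 2/3]
  [0, 2/3, 0]
  [2/3, 0, 2/5],
b = (-8/5, -4/5, -8/21).
Solving gives a_0 = -38/35, a_1 = -6/5, a_2 = 6/7, so
  g(x) = 6*x^2/7 - 6*x/5 - 38/35.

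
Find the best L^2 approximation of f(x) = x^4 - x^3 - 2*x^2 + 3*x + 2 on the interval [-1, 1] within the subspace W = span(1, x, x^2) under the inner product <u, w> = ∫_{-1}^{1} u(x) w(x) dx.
g(x) = -8*x^2/7 + 12*x/5 + 67/35

The best approximation g ∈ W is the orthogonal projection of f onto W. Writing g = a_0 + a_1 x + a_2 x^2, the coefficients solve the normal equations G · a = b where
  G_{ij} = <φ_i, φ_j> and b_i = <f, φ_i>, with φ_0 = 1, φ_1 = x, φ_2 = x^2.
G =
  [2, 0, 2/3]
  [0, 2/3, 0]
  [2/3, 0, 2/5],
b = (46/15, 8/5, 86/105).
Solving gives a_0 = 67/35, a_1 = 12/5, a_2 = -8/7, so
  g(x) = -8*x^2/7 + 12*x/5 + 67/35.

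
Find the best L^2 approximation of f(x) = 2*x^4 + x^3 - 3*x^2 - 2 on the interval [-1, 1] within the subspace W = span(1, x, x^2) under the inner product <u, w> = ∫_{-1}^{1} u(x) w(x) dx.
g(x) = -9*x^2/7 + 3*x/5 - 76/35

The best approximation g ∈ W is the orthogonal projection of f onto W. Writing g = a_0 + a_1 x + a_2 x^2, the coefficients solve the normal equations G · a = b where
  G_{ij} = <φ_i, φ_j> and b_i = <f, φ_i>, with φ_0 = 1, φ_1 = x, φ_2 = x^2.
G =
  [2, 0, 2/3]
  [0, 2/3, 0]
  [2/3, 0, 2/5],
b = (-26/5, 2/5, -206/105).
Solving gives a_0 = -76/35, a_1 = 3/5, a_2 = -9/7, so
  g(x) = -9*x^2/7 + 3*x/5 - 76/35.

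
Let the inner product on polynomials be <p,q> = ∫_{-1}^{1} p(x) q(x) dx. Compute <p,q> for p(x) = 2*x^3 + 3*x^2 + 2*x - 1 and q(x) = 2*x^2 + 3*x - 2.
<p,q> = 112/15

Expand the product: p(x)·q(x) = 4*x^5 + 12*x^4 + 9*x^3 - 2*x^2 - 7*x + 2.
∫_{-1}^{1} of each monomial x^k gives [2/(k+1) if k even, 0 if k odd]. Integrating term-by-term (or equivalently evaluating the antiderivative F(x) = 2*x^6/3 + 12*x^5/5 + 9*x^4/4 - 2*x^3/3 - 7*x^2/2 + 2*x at the endpoints):
  F(1) − F(−1) = 63/20 − (-259/60) = 112/15.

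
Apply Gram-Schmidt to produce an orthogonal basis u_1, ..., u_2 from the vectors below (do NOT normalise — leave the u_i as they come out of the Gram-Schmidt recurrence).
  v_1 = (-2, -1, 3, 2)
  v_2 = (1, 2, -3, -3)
Orthogonal basis:
  u_1 = (-2, -1, 3, 2)
  u_2 = (-10/9, 17/18, 1/6, -8/9)

Apply the Gram-Schmidt recurrence
  u_1 = v_1
  u_i = v_i − Σ_{j<i} ((v_i · u_j) / (u_j · u_j)) · u_j.

Step by step this gives:
  u_1 = (-2, -1, 3, 2)
  u_2 = (-10/9, 17/18, 1/6, -8/9)

Orthogonality check:
  u_2 · u_1 = 0 (should be 0)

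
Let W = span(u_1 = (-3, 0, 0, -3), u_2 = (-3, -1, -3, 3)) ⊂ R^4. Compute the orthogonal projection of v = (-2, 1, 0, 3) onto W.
proj_W(v) = (-1, -1/2, -3/2, 2)

Set up U = [u_1 | ... | u_2] ∈ R^(4×2). The projector onto W = col(U) is P = U (U^T U)^(-1) U^T.
Compute U^T U =
  [18, 0]
  [0, 28],
and U^T v = (-3, 14).
Solve U^T U · c = U^T v for the coefficients: c = (-1/6, 1/2). The projection is proj_W(v) = U c.
Check: (v - proj_W(v)) · u_1 = 0  (should be 0).
Check: (v - proj_W(v)) · u_2 = 0  (should be 0).
Result: proj_W(v) = (-1, -1/2, -3/2, 2).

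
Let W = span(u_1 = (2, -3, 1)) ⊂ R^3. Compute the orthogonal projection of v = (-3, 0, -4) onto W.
proj_W(v) = (-10/7, 15/7, -5/7)

Set up U = [u_1 | ... | u_1] ∈ R^(3×1). The projector onto W = col(U) is P = U (U^T U)^(-1) U^T.
Compute U^T U =
  [14],
and U^T v = (-10).
Solve U^T U · c = U^T v for the coefficients: c = (-5/7). The projection is proj_W(v) = U c.
Check: (v - proj_W(v)) · u_1 = 0  (should be 0).
Result: proj_W(v) = (-10/7, 15/7, -5/7).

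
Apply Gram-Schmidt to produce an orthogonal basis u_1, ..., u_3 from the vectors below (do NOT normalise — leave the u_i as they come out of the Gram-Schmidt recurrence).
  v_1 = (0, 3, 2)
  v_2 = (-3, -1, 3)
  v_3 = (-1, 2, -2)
Orthogonal basis:
  u_1 = (0, 3, 2)
  u_2 = (-3, -22/13, 33/13)
  u_3 = (-451/238, 123/119, -369/238)

Apply the Gram-Schmidt recurrence
  u_1 = v_1
  u_i = v_i − Σ_{j<i} ((v_i · u_j) / (u_j · u_j)) · u_j.

Step by step this gives:
  u_1 = (0, 3, 2)
  u_2 = (-3, -22/13, 33/13)
  u_3 = (-451/238, 123/119, -369/238)

Orthogonality check:
  u_2 · u_1 = 0 (should be 0)
  u_3 · u_1 = 0 (should be 0)
  u_3 · u_2 = 0 (should be 0)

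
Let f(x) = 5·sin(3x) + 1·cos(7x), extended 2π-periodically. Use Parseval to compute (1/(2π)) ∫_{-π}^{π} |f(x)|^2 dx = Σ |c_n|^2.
Σ |c_n|^2 = 13

Expand |f|^2 and use orthogonality of {sin(nx), cos(mx)} on [-π, π]:
  ∫_{-π}^{π} sin(nx)^2 dx = π, ∫ cos(mx)^2 dx = π, and cross terms integrate to 0.
So ∫_{-π}^{π} f(x)^2 dx = 5^2 · π + 1^2 · π = (25 + 1)π.
Divide by 2π: (25 + 1)/2 = 13.
By Parseval, this equals Σ |c_n|^2.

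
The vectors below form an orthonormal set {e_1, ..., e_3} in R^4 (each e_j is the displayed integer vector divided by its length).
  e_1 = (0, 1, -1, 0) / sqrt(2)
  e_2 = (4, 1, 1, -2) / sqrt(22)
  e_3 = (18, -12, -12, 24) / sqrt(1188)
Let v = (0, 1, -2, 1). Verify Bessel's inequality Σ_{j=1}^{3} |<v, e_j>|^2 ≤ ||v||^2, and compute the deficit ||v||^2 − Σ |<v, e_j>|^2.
Σ |<v, e_j>|^2 = 6; ||v||^2 = 6; deficit = 0

Write each e_j = u_j / sqrt(<u_j, u_j>) where u_j is the displayed integer vector. Then <v, e_j> = <v, u_j> / sqrt(<u_j, u_j>), so |<v, e_j>|^2 = <v, u_j>^2 / <u_j, u_j>.
Coefficients: <v, e_1> = 3/sqrt(2), <v, e_2> = -3/sqrt(22), <v, e_3> = 36/sqrt(1188).
Square and sum: Σ |<v, e_j>|^2 = 6.
Compute ||v||^2 = v·v = 6.
Deficit = 6 − 6 = 0 ≥ 0, confirming Bessel's inequality. (The deficit equals ||v − Σ <v,e_j> e_j||^2, the squared distance from v to span{e_j}.)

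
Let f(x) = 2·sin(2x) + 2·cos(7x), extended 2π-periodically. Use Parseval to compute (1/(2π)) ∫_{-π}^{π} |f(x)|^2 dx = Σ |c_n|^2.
Σ |c_n|^2 = 4

Expand |f|^2 and use orthogonality of {sin(nx), cos(mx)} on [-π, π]:
  ∫_{-π}^{π} sin(nx)^2 dx = π, ∫ cos(mx)^2 dx = π, and cross terms integrate to 0.
So ∫_{-π}^{π} f(x)^2 dx = 2^2 · π + 2^2 · π = (4 + 4)π.
Divide by 2π: (4 + 4)/2 = 4.
By Parseval, this equals Σ |c_n|^2.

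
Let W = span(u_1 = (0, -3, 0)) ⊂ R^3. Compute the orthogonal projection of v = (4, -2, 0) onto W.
proj_W(v) = (0, -2, 0)

Set up U = [u_1 | ... | u_1] ∈ R^(3×1). The projector onto W = col(U) is P = U (U^T U)^(-1) U^T.
Compute U^T U =
  [9],
and U^T v = (6).
Solve U^T U · c = U^T v for the coefficients: c = (2/3). The projection is proj_W(v) = U c.
Check: (v - proj_W(v)) · u_1 = 0  (should be 0).
Result: proj_W(v) = (0, -2, 0).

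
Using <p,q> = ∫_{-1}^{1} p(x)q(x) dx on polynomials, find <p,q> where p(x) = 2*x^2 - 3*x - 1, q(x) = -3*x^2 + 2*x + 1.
<p,q> = -76/15

Expand the product: p(x)·q(x) = -6*x^4 + 13*x^3 - x^2 - 5*x - 1.
∫_{-1}^{1} of each monomial x^k gives [2/(k+1) if k even, 0 if k odd]. Integrating term-by-term (or equivalently evaluating the antiderivative F(x) = -6*x^5/5 + 13*x^4/4 - x^3/3 - 5*x^2/2 - x at the endpoints):
  F(1) − F(−1) = -107/60 − (197/60) = -76/15.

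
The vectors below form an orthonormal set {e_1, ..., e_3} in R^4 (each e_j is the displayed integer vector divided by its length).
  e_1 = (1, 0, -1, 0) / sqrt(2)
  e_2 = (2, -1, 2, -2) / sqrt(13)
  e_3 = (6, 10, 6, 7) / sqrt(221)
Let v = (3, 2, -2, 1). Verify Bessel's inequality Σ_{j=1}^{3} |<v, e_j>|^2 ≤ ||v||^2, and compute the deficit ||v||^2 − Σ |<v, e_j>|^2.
Σ |<v, e_j>|^2 = 603/34; ||v||^2 = 18; deficit = 9/34

Write each e_j = u_j / sqrt(<u_j, u_j>) where u_j is the displayed integer vector. Then <v, e_j> = <v, u_j> / sqrt(<u_j, u_j>), so |<v, e_j>|^2 = <v, u_j>^2 / <u_j, u_j>.
Coefficients: <v, e_1> = 5/sqrt(2), <v, e_2> = -2/sqrt(13), <v, e_3> = 33/sqrt(221).
Square and sum: Σ |<v, e_j>|^2 = 603/34.
Compute ||v||^2 = v·v = 18.
Deficit = 18 − 603/34 = 9/34 ≥ 0, confirming Bessel's inequality. (The deficit equals ||v − Σ <v,e_j> e_j||^2, the squared distance from v to span{e_j}.)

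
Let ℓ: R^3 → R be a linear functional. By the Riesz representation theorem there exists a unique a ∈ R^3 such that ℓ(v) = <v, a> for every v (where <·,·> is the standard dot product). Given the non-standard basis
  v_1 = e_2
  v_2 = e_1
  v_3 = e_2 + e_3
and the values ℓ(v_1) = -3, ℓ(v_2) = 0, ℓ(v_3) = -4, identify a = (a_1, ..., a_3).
a = (0, -3, -1)

Write a = (a_1, ..., a_3) in the standard basis. For each basis vector v_i, ℓ(v_i) = <v_i, a> is a linear equation in the a_j's. Collect the n equations into a matrix system V a = ℓ, where row i of V is v_i (expressed in the standard basis). Since V is invertible (lower-triangular with 1s on the diagonal, up to permutation), solve by back-substitution:
  V =
[[0, 1, 0],
 [1, 0, 0],
 [0, 1, 1]]
  V a = (-3, 0, -4)
Solving gives a = (0, -3, -1).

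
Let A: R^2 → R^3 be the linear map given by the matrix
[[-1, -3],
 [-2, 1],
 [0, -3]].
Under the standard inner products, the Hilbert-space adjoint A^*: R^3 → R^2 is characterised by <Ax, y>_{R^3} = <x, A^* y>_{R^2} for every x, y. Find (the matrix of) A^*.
A^* = A^T =
[[-1, -2, 0],
 [-3, 1, -3]]

For real matrices with standard dot products, the defining identity <Ax, y> = <x, A^* y> gives (Ax)^T y = x^T (A^*) y, i.e. x^T A^T y = x^T (A^*) y. Since this holds for all x, y, we must have A^* = A^T. Therefore
A^* =
[[-1, -2, 0],
 [-3, 1, -3]].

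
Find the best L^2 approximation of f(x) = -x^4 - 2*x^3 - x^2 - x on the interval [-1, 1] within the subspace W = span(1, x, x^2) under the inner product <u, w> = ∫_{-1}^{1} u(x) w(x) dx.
g(x) = -13*x^2/7 - 11*x/5 + 3/35

The best approximation g ∈ W is the orthogonal projection of f onto W. Writing g = a_0 + a_1 x + a_2 x^2, the coefficients solve the normal equations G · a = b where
  G_{ij} = <φ_i, φ_j> and b_i = <f, φ_i>, with φ_0 = 1, φ_1 = x, φ_2 = x^2.
G =
  [2, 0, 2/3]
  [0, 2/3, 0]
  [2/3, 0, 2/5],
b = (-16/15, -22/15, -24/35).
Solving gives a_0 = 3/35, a_1 = -11/5, a_2 = -13/7, so
  g(x) = -13*x^2/7 - 11*x/5 + 3/35.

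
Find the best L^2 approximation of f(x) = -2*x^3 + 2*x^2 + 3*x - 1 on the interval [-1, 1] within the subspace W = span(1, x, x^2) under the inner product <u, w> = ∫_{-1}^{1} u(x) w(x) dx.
g(x) = 2*x^2 + 9*x/5 - 1

The best approximation g ∈ W is the orthogonal projection of f onto W. Writing g = a_0 + a_1 x + a_2 x^2, the coefficients solve the normal equations G · a = b where
  G_{ij} = <φ_i, φ_j> and b_i = <f, φ_i>, with φ_0 = 1, φ_1 = x, φ_2 = x^2.
G =
  [2, 0, 2/3]
  [0, 2/3, 0]
  [2/3, 0, 2/5],
b = (-2/3, 6/5, 2/15).
Solving gives a_0 = -1, a_1 = 9/5, a_2 = 2, so
  g(x) = 2*x^2 + 9*x/5 - 1.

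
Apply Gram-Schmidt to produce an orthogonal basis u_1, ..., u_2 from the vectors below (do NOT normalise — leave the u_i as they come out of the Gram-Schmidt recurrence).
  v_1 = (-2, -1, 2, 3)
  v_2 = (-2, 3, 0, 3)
Orthogonal basis:
  u_1 = (-2, -1, 2, 3)
  u_2 = (-8/9, 32/9, -10/9, 4/3)

Apply the Gram-Schmidt recurrence
  u_1 = v_1
  u_i = v_i − Σ_{j<i} ((v_i · u_j) / (u_j · u_j)) · u_j.

Step by step this gives:
  u_1 = (-2, -1, 2, 3)
  u_2 = (-8/9, 32/9, -10/9, 4/3)

Orthogonality check:
  u_2 · u_1 = 0 (should be 0)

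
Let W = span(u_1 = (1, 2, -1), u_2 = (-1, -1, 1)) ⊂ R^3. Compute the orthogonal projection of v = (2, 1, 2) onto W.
proj_W(v) = (0, 1, 0)

Set up U = [u_1 | ... | u_2] ∈ R^(3×2). The projector onto W = col(U) is P = U (U^T U)^(-1) U^T.
Compute U^T U =
  [6, -4]
  [-4, 3],
and U^T v = (2, -1).
Solve U^T U · c = U^T v for the coefficients: c = (1, 1). The projection is proj_W(v) = U c.
Check: (v - proj_W(v)) · u_1 = 0  (should be 0).
Check: (v - proj_W(v)) · u_2 = 0  (should be 0).
Result: proj_W(v) = (0, 1, 0).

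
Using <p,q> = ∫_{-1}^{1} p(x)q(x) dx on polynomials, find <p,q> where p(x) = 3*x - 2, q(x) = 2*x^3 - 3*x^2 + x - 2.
<p,q> = 82/5

Expand the product: p(x)·q(x) = 6*x^4 - 13*x^3 + 9*x^2 - 8*x + 4.
∫_{-1}^{1} of each monomial x^k gives [2/(k+1) if k even, 0 if k odd]. Integrating term-by-term (or equivalently evaluating the antiderivative F(x) = 6*x^5/5 - 13*x^4/4 + 3*x^3 - 4*x^2 + 4*x at the endpoints):
  F(1) − F(−1) = 19/20 − (-309/20) = 82/5.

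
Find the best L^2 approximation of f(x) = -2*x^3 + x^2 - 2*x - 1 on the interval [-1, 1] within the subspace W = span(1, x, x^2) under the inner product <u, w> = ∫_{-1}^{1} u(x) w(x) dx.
g(x) = x^2 - 16*x/5 - 1

The best approximation g ∈ W is the orthogonal projection of f onto W. Writing g = a_0 + a_1 x + a_2 x^2, the coefficients solve the normal equations G · a = b where
  G_{ij} = <φ_i, φ_j> and b_i = <f, φ_i>, with φ_0 = 1, φ_1 = x, φ_2 = x^2.
G =
  [2, 0, 2/3]
  [0, 2/3, 0]
  [2/3, 0, 2/5],
b = (-4/3, -32/15, -4/15).
Solving gives a_0 = -1, a_1 = -16/5, a_2 = 1, so
  g(x) = x^2 - 16*x/5 - 1.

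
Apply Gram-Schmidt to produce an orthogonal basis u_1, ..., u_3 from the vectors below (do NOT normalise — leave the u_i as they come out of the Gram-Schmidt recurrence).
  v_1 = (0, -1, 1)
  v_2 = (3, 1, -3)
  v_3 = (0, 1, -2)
Orthogonal basis:
  u_1 = (0, -1, 1)
  u_2 = (3, -1, -1)
  u_3 = (-3/11, -9/22, -9/22)

Apply the Gram-Schmidt recurrence
  u_1 = v_1
  u_i = v_i − Σ_{j<i} ((v_i · u_j) / (u_j · u_j)) · u_j.

Step by step this gives:
  u_1 = (0, -1, 1)
  u_2 = (3, -1, -1)
  u_3 = (-3/11, -9/22, -9/22)

Orthogonality check:
  u_2 · u_1 = 0 (should be 0)
  u_3 · u_1 = 0 (should be 0)
  u_3 · u_2 = 0 (should be 0)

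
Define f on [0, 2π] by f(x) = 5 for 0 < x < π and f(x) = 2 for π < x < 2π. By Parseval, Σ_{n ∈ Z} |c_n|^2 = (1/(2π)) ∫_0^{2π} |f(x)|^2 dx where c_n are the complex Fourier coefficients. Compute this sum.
Σ |c_n|^2 = 29/2

Parseval equates the L^2 energy of f (normalised by 1/(2π)) with the ℓ^2 sum of its Fourier coefficients: (1/(2π)) ∫_0^{2π} |f|^2 = Σ |c_n|^2.
Compute the left side: (1/(2π)) [∫_0^π 5^2 dx + ∫_π^{2π} 2^2 dx] = (1/(2π)) · (25π + 4π) = (25 + 4)/2 = 29/2.
So Σ_{n ∈ Z} |c_n|^2 = 29/2.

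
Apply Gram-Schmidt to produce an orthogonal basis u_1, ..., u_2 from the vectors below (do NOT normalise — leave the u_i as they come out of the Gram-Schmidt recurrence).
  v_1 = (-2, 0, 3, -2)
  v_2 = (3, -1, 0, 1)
Orthogonal basis:
  u_1 = (-2, 0, 3, -2)
  u_2 = (35/17, -1, 24/17, 1/17)

Apply the Gram-Schmidt recurrence
  u_1 = v_1
  u_i = v_i − Σ_{j<i} ((v_i · u_j) / (u_j · u_j)) · u_j.

Step by step this gives:
  u_1 = (-2, 0, 3, -2)
  u_2 = (35/17, -1, 24/17, 1/17)

Orthogonality check:
  u_2 · u_1 = 0 (should be 0)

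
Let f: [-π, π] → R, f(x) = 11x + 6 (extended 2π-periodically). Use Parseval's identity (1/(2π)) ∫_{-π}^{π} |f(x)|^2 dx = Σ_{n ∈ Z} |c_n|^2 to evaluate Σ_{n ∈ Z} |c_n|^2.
Σ |c_n|^2 = 121π^2/3 + 36

Expand and integrate term by term over [-π, π]:
  ∫ (11x)^2 dx = 121·(2π^3/3); ∫ 2·11·(6)·x dx = 0 (odd integrand); ∫ 6^2 dx = 36·2π.
So (1/(2π)) ∫_{-π}^{π} (11x + 6)^2 dx = 121π^2/3 + 36 = 121π^2/3 + 36.
Parseval ⇒ Σ |c_n|^2 = 121π^2/3 + 36.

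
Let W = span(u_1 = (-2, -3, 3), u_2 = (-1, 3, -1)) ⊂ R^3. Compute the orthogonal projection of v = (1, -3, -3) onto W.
proj_W(v) = (179/71, -123/71, -51/71)

Set up U = [u_1 | ... | u_2] ∈ R^(3×2). The projector onto W = col(U) is P = U (U^T U)^(-1) U^T.
Compute U^T U =
  [22, -10]
  [-10, 11],
and U^T v = (-2, -7).
Solve U^T U · c = U^T v for the coefficients: c = (-46/71, -87/71). The projection is proj_W(v) = U c.
Check: (v - proj_W(v)) · u_1 = 0  (should be 0).
Check: (v - proj_W(v)) · u_2 = 0  (should be 0).
Result: proj_W(v) = (179/71, -123/71, -51/71).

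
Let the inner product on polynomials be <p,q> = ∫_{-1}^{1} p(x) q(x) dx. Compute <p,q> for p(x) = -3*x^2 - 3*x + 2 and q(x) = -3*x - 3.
<p,q> = 0

Expand the product: p(x)·q(x) = 9*x^3 + 18*x^2 + 3*x - 6.
∫_{-1}^{1} of each monomial x^k gives [2/(k+1) if k even, 0 if k odd]. Integrating term-by-term (or equivalently evaluating the antiderivative F(x) = 9*x^4/4 + 6*x^3 + 3*x^2/2 - 6*x at the endpoints):
  F(1) − F(−1) = 15/4 − (15/4) = 0.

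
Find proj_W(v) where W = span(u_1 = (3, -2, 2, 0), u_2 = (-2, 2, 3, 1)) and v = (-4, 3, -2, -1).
proj_W(v) = (-583/145, 399/145, -643/290, 31/290)

Set up U = [u_1 | ... | u_2] ∈ R^(4×2). The projector onto W = col(U) is P = U (U^T U)^(-1) U^T.
Compute U^T U =
  [17, -4]
  [-4, 18],
and U^T v = (-22, 7).
Solve U^T U · c = U^T v for the coefficients: c = (-184/145, 31/290). The projection is proj_W(v) = U c.
Check: (v - proj_W(v)) · u_1 = 0  (should be 0).
Check: (v - proj_W(v)) · u_2 = 0  (should be 0).
Result: proj_W(v) = (-583/145, 399/145, -643/290, 31/290).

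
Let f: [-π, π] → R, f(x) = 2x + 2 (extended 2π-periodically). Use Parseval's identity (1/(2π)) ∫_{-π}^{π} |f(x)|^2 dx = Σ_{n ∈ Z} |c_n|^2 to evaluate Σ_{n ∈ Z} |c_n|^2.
Σ |c_n|^2 = 4π^2/3 + 4

Expand and integrate term by term over [-π, π]:
  ∫ (2x)^2 dx = 4·(2π^3/3); ∫ 2·2·(2)·x dx = 0 (odd integrand); ∫ 2^2 dx = 4·2π.
So (1/(2π)) ∫_{-π}^{π} (2x + 2)^2 dx = 4π^2/3 + 4 = 4π^2/3 + 4.
Parseval ⇒ Σ |c_n|^2 = 4π^2/3 + 4.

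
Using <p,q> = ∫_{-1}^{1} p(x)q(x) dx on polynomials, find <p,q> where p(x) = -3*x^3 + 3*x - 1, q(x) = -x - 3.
<p,q> = 26/5

Expand the product: p(x)·q(x) = 3*x^4 + 9*x^3 - 3*x^2 - 8*x + 3.
∫_{-1}^{1} of each monomial x^k gives [2/(k+1) if k even, 0 if k odd]. Integrating term-by-term (or equivalently evaluating the antiderivative F(x) = 3*x^5/5 + 9*x^4/4 - x^3 - 4*x^2 + 3*x at the endpoints):
  F(1) − F(−1) = 17/20 − (-87/20) = 26/5.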